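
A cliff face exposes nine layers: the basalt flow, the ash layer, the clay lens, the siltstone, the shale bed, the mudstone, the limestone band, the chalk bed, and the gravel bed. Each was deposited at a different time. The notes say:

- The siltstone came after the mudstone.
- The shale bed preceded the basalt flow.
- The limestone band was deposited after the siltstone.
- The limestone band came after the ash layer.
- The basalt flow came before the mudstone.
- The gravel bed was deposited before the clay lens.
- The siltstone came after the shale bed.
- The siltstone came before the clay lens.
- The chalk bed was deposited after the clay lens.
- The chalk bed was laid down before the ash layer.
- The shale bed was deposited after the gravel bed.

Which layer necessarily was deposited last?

Every other layer has a chain of constraints placing it before the limestone band, so the limestone band is last.

the limestone band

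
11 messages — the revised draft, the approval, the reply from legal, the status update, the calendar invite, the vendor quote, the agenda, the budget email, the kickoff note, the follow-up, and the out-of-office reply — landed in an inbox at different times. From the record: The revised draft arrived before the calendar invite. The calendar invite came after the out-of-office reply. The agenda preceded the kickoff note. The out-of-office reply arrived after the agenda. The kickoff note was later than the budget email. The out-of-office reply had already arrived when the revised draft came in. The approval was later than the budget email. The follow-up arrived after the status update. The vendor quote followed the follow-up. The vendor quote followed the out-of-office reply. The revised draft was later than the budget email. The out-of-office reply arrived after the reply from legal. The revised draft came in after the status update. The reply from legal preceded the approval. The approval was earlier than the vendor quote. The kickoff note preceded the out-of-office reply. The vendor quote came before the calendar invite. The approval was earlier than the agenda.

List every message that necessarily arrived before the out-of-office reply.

Directly stated before the out-of-office reply: the agenda, the kickoff note, and the reply from legal.
The approval reaches the out-of-office reply via the approval → the agenda → the out-of-office reply.
The budget email reaches the out-of-office reply via the budget email → the kickoff note → the out-of-office reply.

the agenda, the approval, the budget email, the kickoff note, the reply from legal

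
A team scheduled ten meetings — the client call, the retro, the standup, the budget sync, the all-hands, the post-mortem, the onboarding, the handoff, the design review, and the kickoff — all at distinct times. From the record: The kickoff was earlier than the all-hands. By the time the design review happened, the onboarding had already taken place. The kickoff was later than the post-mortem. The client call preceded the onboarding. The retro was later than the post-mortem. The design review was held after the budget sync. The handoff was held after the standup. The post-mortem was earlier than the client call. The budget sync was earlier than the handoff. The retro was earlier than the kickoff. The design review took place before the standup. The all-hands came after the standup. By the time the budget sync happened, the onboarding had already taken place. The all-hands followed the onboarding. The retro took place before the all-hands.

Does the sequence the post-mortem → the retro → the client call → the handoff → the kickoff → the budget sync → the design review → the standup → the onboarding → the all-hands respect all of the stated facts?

no

The constraints require the budget sync before the handoff, but in the proposed sequence the handoff appears ahead of the budget sync. That one violation is enough.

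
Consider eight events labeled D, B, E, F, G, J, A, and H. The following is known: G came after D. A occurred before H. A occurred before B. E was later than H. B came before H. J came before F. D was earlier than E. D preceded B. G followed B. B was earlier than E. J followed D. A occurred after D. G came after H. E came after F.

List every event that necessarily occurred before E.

Directly stated before E: B, D, F, and H.
A reaches E via A → B → E.
J reaches E via J → F → E.
No chain forces G ahead of E.

A, B, D, F, H, J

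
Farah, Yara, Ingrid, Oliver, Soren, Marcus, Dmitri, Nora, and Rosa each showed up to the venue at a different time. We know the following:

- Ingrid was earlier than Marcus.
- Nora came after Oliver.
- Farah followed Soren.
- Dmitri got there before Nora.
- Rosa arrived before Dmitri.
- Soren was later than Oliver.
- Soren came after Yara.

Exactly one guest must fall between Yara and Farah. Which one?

Soren

Tracing the constraints gives Yara → Soren → Farah, so Soren sits after Yara and before Farah.
No other guest is forced both after Yara and before Farah.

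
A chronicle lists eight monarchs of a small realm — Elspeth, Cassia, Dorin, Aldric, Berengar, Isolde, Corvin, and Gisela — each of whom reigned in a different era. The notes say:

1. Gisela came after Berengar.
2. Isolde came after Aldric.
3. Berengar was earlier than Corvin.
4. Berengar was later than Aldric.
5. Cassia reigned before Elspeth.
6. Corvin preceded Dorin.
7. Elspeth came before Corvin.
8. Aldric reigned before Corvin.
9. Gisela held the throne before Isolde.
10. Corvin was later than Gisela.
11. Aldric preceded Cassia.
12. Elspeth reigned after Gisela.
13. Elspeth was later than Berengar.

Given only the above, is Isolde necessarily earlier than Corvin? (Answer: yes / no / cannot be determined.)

No chain of stated constraints runs from Isolde to Corvin, and none runs from Corvin to Isolde either.
So the relative order of Isolde and Corvin is not fixed by the given facts.

cannot be determined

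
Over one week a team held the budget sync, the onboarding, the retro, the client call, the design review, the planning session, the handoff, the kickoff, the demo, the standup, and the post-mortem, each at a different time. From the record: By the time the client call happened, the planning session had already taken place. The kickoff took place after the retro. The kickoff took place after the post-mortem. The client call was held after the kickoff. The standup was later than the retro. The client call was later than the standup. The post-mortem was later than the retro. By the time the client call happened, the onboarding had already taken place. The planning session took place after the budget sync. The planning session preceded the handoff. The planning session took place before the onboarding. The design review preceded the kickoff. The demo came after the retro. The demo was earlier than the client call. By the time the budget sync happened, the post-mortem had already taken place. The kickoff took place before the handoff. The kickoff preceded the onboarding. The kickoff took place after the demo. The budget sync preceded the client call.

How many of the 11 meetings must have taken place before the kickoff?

Directly stated before the kickoff: the demo, the design review, the post-mortem, and the retro.
No chain forces the onboarding (or any of the others) ahead of the kickoff.
That's the demo, the design review, the post-mortem, and the retro — 4 in all.

4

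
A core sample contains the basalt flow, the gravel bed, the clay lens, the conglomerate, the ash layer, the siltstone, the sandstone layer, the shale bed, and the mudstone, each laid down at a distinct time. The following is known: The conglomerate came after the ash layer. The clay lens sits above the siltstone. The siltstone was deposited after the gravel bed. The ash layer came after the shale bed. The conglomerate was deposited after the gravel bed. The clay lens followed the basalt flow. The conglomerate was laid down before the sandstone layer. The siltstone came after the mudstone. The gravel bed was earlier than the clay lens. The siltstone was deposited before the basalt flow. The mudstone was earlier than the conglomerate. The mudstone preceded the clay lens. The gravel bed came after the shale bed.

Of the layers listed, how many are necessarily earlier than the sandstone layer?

5

Directly stated before the sandstone layer: the conglomerate.
The ash layer reaches the sandstone layer via the ash layer → the conglomerate → the sandstone layer.
The gravel bed reaches the sandstone layer via the gravel bed → the conglomerate → the sandstone layer.
The mudstone reaches the sandstone layer via the mudstone → the conglomerate → the sandstone layer.
Likewise the shale bed reaches the sandstone layer by chaining the stated constraints.
No chain forces the clay lens (or any of the others) ahead of the sandstone layer.
That's the ash layer, the conglomerate, the gravel bed, the mudstone, and the shale bed — 5 in all.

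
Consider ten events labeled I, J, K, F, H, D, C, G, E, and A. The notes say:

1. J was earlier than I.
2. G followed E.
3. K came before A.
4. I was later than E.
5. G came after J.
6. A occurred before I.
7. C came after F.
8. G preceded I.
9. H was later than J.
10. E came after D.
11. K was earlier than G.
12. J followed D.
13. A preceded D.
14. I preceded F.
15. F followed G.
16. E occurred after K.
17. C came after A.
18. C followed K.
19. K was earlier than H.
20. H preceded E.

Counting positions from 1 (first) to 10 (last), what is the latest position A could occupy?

2

A must come before C, D, E, F, G, H, I, and J — 8 events forced after it.
Everything else can be placed before A in some valid order, so A can sit as late as position 10 − 8 = 2.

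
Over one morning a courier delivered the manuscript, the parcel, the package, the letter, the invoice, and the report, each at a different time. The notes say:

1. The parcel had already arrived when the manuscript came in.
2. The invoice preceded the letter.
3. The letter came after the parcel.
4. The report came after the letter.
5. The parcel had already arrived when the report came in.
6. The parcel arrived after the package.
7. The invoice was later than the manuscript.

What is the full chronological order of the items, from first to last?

The constraints fix every adjacent pair, so only one ordering works:
the package → the parcel → the manuscript → the invoice → the letter → the report.

the package, the parcel, the manuscript, the invoice, the letter, the report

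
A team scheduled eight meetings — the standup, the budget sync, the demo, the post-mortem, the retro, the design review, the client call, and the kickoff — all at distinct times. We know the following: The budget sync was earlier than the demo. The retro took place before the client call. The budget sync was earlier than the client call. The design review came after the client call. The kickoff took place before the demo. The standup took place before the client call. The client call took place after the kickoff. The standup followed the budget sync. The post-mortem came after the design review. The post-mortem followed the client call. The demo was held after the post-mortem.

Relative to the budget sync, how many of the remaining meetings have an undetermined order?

2

Forced after the budget sync: the client call, the demo, the design review, the post-mortem, and the standup.
That leaves the kickoff and the retro with no forced order relative to the budget sync — 2.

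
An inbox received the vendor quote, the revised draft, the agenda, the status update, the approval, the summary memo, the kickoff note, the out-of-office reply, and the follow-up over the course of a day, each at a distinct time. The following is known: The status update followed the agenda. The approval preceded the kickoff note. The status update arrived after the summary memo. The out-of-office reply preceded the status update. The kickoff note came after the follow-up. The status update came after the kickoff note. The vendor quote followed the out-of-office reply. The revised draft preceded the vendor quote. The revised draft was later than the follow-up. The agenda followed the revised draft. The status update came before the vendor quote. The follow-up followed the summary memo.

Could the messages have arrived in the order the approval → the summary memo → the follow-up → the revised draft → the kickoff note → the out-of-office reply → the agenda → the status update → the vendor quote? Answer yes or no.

Check each stated constraint against the proposed order — e.g. the revised draft is ahead of the vendor quote; the summary memo is ahead of the status update. Every pair is in the required order; nothing is violated.

yes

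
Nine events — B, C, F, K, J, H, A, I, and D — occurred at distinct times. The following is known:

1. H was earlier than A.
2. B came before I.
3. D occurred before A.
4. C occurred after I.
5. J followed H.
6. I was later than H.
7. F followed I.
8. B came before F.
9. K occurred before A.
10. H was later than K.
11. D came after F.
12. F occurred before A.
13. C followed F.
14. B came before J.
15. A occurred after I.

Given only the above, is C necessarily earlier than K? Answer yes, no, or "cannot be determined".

Tracing the constraints gives K → H → I → C, so K must come before C.
That means C cannot be before K.

no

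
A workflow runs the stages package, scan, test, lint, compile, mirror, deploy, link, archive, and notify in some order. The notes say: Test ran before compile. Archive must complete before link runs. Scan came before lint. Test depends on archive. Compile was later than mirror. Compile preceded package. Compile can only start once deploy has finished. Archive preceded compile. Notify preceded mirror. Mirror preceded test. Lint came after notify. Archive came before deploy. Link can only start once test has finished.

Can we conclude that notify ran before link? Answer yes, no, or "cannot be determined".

yes

Chain the constraints: notify → mirror → test → link. Each link is directly stated, so notify comes before link.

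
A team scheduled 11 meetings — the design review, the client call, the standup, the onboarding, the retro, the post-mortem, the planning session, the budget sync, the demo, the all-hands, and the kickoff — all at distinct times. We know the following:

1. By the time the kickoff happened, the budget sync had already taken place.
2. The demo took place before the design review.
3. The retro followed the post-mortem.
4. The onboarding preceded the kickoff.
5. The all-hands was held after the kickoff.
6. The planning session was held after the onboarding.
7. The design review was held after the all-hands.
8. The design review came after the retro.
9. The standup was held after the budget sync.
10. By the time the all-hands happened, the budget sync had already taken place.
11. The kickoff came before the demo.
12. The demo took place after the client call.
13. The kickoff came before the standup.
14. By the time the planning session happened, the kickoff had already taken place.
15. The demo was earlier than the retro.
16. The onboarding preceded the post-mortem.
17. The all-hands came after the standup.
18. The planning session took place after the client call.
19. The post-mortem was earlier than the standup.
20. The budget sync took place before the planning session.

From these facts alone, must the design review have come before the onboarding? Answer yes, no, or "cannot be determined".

no

Tracing the constraints gives the onboarding → the kickoff → the all-hands → the design review, so the onboarding must come before the design review.
That means the design review cannot be before the onboarding.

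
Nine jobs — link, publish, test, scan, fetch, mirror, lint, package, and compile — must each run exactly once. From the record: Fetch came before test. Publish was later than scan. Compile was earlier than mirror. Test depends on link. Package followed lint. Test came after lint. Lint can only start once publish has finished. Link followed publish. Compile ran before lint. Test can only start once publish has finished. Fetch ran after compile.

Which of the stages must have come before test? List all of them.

Directly stated before test: fetch, link, lint, and publish.
Compile reaches test via compile → lint → test.
Scan reaches test via scan → publish → test.
No chain forces package (or any of the others) ahead of test.

compile, fetch, link, lint, publish, scan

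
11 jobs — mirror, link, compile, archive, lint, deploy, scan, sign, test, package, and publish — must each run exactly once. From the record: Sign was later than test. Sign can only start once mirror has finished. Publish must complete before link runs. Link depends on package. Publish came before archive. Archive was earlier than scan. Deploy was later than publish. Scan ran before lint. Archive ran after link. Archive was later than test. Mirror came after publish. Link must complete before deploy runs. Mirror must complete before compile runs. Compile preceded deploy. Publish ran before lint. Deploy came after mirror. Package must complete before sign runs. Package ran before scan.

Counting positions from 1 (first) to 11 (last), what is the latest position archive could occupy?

Archive must come before lint and scan — 2 stages forced after it.
Everything else can be placed before archive in some valid order, so archive can sit as late as position 11 − 2 = 9.

9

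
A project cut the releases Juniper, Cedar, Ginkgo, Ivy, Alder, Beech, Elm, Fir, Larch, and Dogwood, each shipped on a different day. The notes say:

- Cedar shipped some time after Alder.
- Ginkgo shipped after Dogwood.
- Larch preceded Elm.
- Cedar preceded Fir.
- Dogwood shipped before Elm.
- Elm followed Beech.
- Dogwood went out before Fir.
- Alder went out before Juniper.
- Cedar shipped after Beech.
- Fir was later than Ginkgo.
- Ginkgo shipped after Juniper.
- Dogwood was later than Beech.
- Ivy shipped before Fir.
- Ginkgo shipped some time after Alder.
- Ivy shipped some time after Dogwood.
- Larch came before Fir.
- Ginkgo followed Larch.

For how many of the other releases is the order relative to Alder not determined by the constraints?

Forced after Alder: Cedar, Fir, Ginkgo, and Juniper.
That leaves Beech, Dogwood, Elm, Ivy, and Larch with no forced order relative to Alder — 5.

5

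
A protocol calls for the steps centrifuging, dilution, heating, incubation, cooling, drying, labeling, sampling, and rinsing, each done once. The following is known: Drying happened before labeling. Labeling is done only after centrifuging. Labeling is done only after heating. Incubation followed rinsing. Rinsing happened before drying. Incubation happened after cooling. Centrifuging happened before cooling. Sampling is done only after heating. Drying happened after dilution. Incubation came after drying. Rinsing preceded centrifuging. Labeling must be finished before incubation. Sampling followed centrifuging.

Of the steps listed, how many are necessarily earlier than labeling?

5

Directly stated before labeling: centrifuging, drying, and heating.
Dilution reaches labeling via dilution → drying → labeling.
Rinsing reaches labeling via rinsing → drying → labeling.
No chain forces sampling (or any of the others) ahead of labeling.
That's centrifuging, dilution, drying, heating, and rinsing — 5 in all.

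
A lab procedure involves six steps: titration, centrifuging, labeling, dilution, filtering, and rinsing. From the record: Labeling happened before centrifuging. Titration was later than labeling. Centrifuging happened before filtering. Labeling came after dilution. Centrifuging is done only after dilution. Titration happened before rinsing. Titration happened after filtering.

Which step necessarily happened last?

Every other step has a chain of constraints placing it before rinsing, so rinsing is last.

rinsing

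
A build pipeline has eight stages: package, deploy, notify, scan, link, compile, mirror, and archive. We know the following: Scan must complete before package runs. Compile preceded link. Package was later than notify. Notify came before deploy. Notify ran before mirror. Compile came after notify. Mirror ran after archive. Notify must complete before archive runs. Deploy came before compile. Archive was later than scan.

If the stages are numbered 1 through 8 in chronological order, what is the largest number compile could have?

Compile must come before link — 1 stage forced after it.
Everything else can be placed before compile in some valid order, so compile can sit as late as position 8 − 1 = 7.

7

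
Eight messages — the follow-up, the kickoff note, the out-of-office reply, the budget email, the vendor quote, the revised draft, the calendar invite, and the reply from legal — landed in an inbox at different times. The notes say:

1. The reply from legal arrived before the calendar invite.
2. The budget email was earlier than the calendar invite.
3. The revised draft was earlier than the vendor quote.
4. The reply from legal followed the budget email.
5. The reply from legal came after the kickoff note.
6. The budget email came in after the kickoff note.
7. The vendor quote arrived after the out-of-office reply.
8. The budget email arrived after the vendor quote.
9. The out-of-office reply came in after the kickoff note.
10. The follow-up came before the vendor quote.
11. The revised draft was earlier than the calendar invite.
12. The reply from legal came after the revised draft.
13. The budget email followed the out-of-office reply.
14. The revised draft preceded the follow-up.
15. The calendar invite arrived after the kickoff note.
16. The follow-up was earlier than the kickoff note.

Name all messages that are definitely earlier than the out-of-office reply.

Directly stated before the out-of-office reply: the kickoff note.
The follow-up reaches the out-of-office reply via the follow-up → the kickoff note → the out-of-office reply.
The revised draft reaches the out-of-office reply via the revised draft → the follow-up → the kickoff note → the out-of-office reply.
No chain forces the budget email (or any of the others) ahead of the out-of-office reply.

the follow-up, the kickoff note, the revised draft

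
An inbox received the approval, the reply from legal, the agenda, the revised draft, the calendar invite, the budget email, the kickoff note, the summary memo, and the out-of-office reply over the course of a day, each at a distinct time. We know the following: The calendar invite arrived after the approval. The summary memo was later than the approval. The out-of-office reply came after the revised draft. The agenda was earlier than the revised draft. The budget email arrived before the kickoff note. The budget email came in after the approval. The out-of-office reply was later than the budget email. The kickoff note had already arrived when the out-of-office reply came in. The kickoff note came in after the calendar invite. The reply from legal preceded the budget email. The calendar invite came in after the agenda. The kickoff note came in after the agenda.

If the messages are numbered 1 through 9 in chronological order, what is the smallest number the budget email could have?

3

The approval and the reply from legal must both come before the budget email — 2 forced predecessors.
Nothing else is forced ahead of the budget email, so its earliest slot is position 2 + 1 = 3.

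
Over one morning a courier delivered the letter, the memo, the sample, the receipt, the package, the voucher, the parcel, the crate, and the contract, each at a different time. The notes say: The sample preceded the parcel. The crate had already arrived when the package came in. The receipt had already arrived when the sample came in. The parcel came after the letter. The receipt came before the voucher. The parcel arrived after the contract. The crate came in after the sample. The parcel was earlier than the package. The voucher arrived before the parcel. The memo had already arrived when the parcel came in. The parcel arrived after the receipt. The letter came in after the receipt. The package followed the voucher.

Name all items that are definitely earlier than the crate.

the receipt, the sample

Directly stated before the crate: the sample.
The receipt reaches the crate via the receipt → the sample → the crate.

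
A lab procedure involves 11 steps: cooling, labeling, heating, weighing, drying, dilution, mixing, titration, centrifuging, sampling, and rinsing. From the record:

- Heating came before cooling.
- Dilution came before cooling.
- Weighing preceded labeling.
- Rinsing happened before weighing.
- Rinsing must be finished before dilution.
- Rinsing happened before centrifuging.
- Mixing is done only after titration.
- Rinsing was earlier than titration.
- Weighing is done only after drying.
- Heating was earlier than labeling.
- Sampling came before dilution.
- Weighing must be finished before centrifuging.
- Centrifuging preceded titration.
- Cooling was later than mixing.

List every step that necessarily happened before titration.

Directly stated before titration: centrifuging and rinsing.
Drying reaches titration via drying → weighing → centrifuging → titration.
Weighing reaches titration via weighing → centrifuging → titration.

centrifuging, drying, rinsing, weighing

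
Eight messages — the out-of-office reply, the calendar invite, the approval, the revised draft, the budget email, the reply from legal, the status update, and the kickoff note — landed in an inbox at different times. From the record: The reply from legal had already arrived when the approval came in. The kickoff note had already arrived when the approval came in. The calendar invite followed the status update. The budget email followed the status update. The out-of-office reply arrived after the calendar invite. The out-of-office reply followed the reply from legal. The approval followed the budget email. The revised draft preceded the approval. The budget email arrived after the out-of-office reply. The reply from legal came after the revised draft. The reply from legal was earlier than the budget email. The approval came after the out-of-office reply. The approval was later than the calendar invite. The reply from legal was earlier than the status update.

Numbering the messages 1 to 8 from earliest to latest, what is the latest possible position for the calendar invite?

The calendar invite must come before the approval, the budget email, and the out-of-office reply — 3 messages forced after it.
Everything else can be placed before the calendar invite in some valid order, so the calendar invite can sit as late as position 8 − 3 = 5.

5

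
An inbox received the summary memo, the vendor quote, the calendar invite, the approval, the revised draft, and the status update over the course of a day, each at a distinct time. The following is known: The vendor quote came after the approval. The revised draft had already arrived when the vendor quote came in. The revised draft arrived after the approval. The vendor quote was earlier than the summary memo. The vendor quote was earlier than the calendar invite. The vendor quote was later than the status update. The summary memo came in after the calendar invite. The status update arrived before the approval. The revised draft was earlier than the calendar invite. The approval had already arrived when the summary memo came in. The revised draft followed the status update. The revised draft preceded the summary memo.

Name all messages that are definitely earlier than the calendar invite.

Directly stated before the calendar invite: the revised draft and the vendor quote.
The approval reaches the calendar invite via the approval → the vendor quote → the calendar invite.
The status update reaches the calendar invite via the status update → the vendor quote → the calendar invite.
No chain forces the summary memo ahead of the calendar invite.

the approval, the revised draft, the status update, the vendor quote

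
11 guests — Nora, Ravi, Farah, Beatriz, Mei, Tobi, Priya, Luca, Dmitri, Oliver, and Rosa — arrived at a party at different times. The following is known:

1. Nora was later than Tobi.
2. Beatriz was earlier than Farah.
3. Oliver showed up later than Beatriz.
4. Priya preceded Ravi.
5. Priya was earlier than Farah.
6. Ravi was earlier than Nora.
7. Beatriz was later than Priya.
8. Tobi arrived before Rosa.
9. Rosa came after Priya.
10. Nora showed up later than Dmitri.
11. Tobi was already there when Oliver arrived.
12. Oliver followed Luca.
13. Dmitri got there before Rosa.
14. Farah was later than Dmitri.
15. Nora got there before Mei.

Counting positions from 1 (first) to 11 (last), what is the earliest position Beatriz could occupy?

Priya must come before Beatriz — 1 forced predecessor.
Nothing else is forced ahead of Beatriz, so their earliest slot is position 1 + 1 = 2.

2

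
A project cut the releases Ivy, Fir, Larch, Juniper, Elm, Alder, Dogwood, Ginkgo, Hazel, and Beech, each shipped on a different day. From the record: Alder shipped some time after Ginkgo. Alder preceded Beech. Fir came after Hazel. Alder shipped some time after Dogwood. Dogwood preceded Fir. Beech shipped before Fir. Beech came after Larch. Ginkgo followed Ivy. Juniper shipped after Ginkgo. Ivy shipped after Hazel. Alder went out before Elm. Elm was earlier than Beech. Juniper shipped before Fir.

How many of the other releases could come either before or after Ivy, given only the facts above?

Forced before Ivy: Hazel; forced after Ivy: Alder, Beech, Elm, Fir, Ginkgo, and Juniper.
That leaves Dogwood and Larch with no forced order relative to Ivy — 2.

2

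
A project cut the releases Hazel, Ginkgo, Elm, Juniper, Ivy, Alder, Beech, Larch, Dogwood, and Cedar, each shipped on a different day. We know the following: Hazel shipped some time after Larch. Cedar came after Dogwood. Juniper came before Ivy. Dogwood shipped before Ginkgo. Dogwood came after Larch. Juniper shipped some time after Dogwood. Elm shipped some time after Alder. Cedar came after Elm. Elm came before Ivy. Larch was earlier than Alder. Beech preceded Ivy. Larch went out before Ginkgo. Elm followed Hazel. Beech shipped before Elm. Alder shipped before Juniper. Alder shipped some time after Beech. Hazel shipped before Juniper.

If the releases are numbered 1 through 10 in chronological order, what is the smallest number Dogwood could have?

Larch must come before Dogwood — 1 forced predecessor.
Nothing else is forced ahead of Dogwood, so its earliest slot is position 1 + 1 = 2.

2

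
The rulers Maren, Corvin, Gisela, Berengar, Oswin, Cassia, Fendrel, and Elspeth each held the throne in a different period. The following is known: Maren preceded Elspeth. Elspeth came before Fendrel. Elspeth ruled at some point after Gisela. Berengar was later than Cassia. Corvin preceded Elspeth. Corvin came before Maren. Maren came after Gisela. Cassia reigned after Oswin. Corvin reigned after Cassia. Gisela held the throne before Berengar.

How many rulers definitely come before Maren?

Directly stated before Maren: Corvin and Gisela.
Cassia reaches Maren via Cassia → Corvin → Maren.
Oswin reaches Maren via Oswin → Cassia → Corvin → Maren.
That's Cassia, Corvin, Gisela, and Oswin — 4 in all.

4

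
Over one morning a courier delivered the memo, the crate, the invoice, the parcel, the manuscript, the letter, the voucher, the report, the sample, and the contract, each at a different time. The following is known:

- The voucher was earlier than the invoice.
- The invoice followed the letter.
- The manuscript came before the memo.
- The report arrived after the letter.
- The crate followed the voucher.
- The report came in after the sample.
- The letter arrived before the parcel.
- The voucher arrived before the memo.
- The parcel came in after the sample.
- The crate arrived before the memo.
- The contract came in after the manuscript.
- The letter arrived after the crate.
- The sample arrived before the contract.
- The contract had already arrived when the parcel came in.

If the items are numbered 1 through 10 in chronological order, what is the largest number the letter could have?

The letter must come before the invoice, the parcel, and the report — 3 items forced after it.
Everything else can be placed before the letter in some valid order, so the letter can sit as late as position 10 − 3 = 7.

7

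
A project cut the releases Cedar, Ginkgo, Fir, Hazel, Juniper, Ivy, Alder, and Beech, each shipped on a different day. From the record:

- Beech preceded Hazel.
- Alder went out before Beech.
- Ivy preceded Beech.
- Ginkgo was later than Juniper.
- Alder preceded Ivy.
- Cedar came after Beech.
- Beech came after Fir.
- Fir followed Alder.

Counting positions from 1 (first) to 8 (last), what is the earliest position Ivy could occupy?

2

Alder must come before Ivy — 1 forced predecessor.
Nothing else is forced ahead of Ivy, so its earliest slot is position 1 + 1 = 2.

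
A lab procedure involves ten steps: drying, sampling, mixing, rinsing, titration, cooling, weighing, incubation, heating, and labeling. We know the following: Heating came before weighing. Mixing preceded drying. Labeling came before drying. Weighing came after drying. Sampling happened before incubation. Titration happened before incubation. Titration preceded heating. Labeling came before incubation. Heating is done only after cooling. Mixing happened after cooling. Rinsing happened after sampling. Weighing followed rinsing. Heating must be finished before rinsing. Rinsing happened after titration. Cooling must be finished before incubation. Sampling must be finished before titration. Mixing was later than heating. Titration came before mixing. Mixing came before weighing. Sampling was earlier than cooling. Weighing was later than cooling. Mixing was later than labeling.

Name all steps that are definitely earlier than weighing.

Directly stated before weighing: cooling, drying, heating, mixing, and rinsing.
Labeling reaches weighing via labeling → drying → weighing.
Sampling reaches weighing via sampling → cooling → weighing.
Titration reaches weighing via titration → rinsing → weighing.
No chain forces incubation ahead of weighing.

cooling, drying, heating, labeling, mixing, rinsing, sampling, titration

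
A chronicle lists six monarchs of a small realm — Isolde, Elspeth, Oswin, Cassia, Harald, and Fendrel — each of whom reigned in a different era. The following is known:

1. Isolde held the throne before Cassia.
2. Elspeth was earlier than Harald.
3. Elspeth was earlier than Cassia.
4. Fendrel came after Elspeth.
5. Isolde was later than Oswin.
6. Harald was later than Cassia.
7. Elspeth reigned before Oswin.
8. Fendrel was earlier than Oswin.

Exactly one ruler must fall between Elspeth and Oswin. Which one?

Tracing the constraints gives Elspeth → Fendrel → Oswin, so Fendrel sits after Elspeth and before Oswin.
No other ruler is forced both after Elspeth and before Oswin.

Fendrel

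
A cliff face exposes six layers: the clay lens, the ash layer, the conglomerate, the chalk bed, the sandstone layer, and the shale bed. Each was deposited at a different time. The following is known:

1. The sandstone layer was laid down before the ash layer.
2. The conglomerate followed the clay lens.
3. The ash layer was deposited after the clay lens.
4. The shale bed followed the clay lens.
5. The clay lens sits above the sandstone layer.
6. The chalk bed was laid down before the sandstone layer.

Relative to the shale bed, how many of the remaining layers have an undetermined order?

Forced before the shale bed: the chalk bed, the clay lens, and the sandstone layer.
That leaves the ash layer and the conglomerate with no forced order relative to the shale bed — 2.

2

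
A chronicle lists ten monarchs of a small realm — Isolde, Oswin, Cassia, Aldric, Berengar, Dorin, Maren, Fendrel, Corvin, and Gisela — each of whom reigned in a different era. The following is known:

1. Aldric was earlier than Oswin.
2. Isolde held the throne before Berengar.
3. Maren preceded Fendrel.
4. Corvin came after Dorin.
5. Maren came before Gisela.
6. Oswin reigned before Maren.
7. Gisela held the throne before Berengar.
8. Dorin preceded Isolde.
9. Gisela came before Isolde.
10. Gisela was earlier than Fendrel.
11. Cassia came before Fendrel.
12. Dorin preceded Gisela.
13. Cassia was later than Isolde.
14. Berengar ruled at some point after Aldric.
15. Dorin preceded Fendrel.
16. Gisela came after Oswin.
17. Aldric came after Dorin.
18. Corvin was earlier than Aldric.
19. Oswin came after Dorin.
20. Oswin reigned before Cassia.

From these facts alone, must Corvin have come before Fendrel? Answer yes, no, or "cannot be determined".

yes

Chain the constraints: Corvin → Aldric → Oswin → Cassia → Fendrel. Each link is directly stated, so Corvin comes before Fendrel.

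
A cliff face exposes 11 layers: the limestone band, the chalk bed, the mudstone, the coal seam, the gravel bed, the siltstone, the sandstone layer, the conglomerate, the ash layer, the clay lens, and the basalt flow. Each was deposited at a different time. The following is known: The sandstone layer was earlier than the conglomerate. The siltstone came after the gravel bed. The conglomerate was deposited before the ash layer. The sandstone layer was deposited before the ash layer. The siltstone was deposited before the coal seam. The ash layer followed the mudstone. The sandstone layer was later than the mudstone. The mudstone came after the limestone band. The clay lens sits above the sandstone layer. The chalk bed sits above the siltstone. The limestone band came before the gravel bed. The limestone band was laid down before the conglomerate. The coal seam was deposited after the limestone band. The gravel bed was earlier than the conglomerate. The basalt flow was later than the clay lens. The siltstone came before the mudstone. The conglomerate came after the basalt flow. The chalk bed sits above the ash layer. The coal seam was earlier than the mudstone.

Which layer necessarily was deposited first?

the limestone band

The limestone band has a chain of constraints placing it before every other layer, so the limestone band must be first.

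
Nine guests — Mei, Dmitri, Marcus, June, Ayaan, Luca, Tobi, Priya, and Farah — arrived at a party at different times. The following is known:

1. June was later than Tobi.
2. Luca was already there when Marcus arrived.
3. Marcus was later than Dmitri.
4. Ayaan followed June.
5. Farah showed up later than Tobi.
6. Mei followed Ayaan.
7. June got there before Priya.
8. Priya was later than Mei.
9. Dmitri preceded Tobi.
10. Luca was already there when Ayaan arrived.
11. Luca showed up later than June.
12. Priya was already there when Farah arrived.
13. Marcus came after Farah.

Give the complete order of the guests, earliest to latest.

Dmitri, Tobi, June, Luca, Ayaan, Mei, Priya, Farah, Marcus

The constraints fix every adjacent pair, so only one ordering works:
Dmitri → Tobi → June → Luca → Ayaan → Mei → Priya → Farah → Marcus.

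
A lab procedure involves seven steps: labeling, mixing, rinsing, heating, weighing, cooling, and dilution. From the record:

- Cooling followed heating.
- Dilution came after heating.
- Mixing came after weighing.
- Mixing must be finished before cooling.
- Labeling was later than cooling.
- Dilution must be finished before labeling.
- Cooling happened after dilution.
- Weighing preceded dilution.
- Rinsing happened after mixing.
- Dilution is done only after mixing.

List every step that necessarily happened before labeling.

Directly stated before labeling: cooling and dilution.
Heating reaches labeling via heating → cooling → labeling.
Mixing reaches labeling via mixing → dilution → labeling.
Weighing reaches labeling via weighing → dilution → labeling.
No chain forces rinsing ahead of labeling.

cooling, dilution, heating, mixing, weighing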